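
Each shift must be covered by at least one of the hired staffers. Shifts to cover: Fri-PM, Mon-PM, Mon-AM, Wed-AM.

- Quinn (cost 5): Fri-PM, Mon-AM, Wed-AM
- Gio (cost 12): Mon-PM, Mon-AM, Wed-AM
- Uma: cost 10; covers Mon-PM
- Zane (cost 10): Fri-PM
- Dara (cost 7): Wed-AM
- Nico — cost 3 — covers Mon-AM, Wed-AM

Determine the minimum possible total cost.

15

This is a weighted set-cover instance.
The greedy cost-per-new-shift heuristic would pick Nico, Quinn, and Uma for 18, but a cheaper cover exists.
Choose Quinn and Uma: together they cover Fri-PM, Mon-PM, Mon-AM, Wed-AM — every shift.
Total cost: 5 + 10 = 15.
No cover costs less than 15.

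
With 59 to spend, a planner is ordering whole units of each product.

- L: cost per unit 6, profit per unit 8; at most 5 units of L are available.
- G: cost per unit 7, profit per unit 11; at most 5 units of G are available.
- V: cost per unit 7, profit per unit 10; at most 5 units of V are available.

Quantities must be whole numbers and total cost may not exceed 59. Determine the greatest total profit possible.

This is a bounded integer knapsack.
Take 4×L and 5×G: cost 59 ≤ 59, profit 4·8 + 5·11 = 87.
G has the best ratio (11/7) and is taken to its limit of 5; remaining capacity is filled optimally with the others.

87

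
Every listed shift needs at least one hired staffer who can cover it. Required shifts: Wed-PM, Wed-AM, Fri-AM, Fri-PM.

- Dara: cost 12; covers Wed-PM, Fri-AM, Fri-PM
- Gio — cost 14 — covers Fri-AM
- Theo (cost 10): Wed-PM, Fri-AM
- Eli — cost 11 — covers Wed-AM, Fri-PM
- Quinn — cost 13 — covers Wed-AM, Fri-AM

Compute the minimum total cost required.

21

Choose Theo and Eli: together they cover Wed-PM, Wed-AM, Fri-AM, Fri-PM — every shift.
Total cost: 10 + 11 = 21.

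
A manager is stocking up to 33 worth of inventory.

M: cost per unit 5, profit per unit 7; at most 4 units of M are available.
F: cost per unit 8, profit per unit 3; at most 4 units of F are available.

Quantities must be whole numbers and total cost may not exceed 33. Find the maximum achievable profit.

31

M has the best ratio (7/5); taking only M gives at most 4×7 = 28 (stopped by the supply cap of 4).
Mixing does better — 4×M and 1×F: cost 28 ≤ 33, profit 4·7 + 1·3 = 31.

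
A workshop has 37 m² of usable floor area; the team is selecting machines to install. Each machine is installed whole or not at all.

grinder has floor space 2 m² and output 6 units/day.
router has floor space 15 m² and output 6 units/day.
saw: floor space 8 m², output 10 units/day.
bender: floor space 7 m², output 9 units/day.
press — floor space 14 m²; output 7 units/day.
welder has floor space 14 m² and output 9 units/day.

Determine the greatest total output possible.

Take grinder, saw, bender, and welder: floor space 2 + 8 + 7 + 14 = 31 ≤ 37, output 6 + 10 + 9 + 9 = 34.
No other feasible combination does better.

34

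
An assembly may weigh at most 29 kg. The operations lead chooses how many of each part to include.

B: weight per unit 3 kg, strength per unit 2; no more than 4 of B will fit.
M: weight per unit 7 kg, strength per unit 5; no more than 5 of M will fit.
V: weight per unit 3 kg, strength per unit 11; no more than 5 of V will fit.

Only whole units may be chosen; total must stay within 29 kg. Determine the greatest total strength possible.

2×B, 1×M, and 5×V: weight 28 ≤ 29, strength 2·2 + 1·5 + 5·11 = 64.
2×M and 5×V: weight 29 ≤ 29, strength 2·5 + 5·11 = 65.
Best is 65.

65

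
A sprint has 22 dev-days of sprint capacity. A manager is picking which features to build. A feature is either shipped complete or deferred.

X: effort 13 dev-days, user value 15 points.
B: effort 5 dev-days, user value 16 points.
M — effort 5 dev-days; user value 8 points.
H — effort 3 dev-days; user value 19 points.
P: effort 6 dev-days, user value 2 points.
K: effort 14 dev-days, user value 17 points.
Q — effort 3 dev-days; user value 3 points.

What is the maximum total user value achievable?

52

Take B, H, and K: effort 5 + 3 + 14 = 22 ≤ 22, user value 16 + 19 + 17 = 52.
No other feasible combination does better.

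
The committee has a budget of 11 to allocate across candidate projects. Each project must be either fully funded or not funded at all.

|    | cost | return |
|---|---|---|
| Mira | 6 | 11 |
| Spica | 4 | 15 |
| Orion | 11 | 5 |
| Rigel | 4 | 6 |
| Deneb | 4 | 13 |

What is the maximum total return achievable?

28

Allowing fractional choices, the relaxed optimum would be about 33.5, but projects are indivisible.
Mira + Spica: cost 6 + 4 = 10 ≤ 11, return 11 + 15 = 26.
Spica + Deneb: cost 4 + 4 = 8 ≤ 11, return 15 + 13 = 28.
Mira + Deneb: cost 6 + 4 = 10 ≤ 11, return 11 + 13 = 24.
Best is Spica and Deneb with total return 28.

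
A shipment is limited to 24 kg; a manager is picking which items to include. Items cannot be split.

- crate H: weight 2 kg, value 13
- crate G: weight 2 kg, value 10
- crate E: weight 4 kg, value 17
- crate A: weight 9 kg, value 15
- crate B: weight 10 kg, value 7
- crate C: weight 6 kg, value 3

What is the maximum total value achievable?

58

Take crate H, crate G, crate E, crate A, and crate C: weight 2 + 2 + 4 + 9 + 6 = 23 ≤ 24, value 13 + 10 + 17 + 15 + 3 = 58.
No other feasible combination does better.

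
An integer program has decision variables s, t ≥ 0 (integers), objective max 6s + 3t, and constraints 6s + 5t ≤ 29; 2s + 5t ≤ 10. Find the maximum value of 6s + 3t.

Relaxing integrality, the LP optimum is 29.00 at (s,t) = (4.83, 0), which is not an integer point.
(s,t)=(4,0): 6·4+5·0=24≤29, 2·4+5·0=8≤10, objective 24.
(s,t)=(3,0): 6·3+5·0=18≤29, 2·3+5·0=6≤10, objective 18.
The best lattice point is (4,0), giving 24.

24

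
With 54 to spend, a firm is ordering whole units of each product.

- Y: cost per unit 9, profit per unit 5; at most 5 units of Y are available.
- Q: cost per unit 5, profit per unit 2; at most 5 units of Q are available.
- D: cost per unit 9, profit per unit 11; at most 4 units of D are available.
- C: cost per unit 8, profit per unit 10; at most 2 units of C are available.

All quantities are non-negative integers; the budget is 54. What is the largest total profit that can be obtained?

64

C has the best ratio (10/8); taking only C gives at most 2×10 = 20 (stopped by the supply cap of 2).
Mixing does better — 4×D and 2×C: cost 52 ≤ 54, profit 4·11 + 2·10 = 64.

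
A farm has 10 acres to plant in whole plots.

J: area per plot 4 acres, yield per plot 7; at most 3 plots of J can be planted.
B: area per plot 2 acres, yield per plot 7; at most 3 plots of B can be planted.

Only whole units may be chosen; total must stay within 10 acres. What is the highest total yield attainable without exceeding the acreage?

28

Take 1×J and 3×B: area 10 ≤ 10, yield 1·7 + 3·7 = 28.
B has the best ratio (7/2) and is taken to its limit of 3; remaining capacity is filled optimally with the others.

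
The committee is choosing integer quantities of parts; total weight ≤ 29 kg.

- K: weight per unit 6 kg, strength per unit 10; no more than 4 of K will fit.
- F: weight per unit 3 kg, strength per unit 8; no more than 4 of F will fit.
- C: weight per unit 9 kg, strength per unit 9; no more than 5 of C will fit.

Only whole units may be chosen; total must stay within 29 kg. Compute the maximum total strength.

Take 3×K and 3×F: weight 27 ≤ 29, strength 3·10 + 3·8 = 54.
No other integer combination yields more.

54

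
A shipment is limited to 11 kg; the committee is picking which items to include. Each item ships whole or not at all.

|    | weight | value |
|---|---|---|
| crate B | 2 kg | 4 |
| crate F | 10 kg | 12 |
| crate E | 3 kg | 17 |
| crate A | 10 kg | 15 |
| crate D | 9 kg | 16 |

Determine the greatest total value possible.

This is an integer program with binary decision variables.
Allowing fractional choices, the relaxed optimum would be about 31.7, but items are indivisible.
crate B + crate E: weight 2 + 3 = 5 ≤ 11, value 4 + 17 = 21.
crate E: weight 3 ≤ 11, value 17.
crate B + crate D: weight 2 + 9 = 11 ≤ 11, value 4 + 16 = 20.
Best is crate B and crate E with total value 21.

21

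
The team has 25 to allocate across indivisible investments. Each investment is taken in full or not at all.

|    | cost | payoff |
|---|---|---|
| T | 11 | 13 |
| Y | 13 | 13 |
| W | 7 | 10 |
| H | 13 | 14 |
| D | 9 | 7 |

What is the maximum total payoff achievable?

This is an integer program with binary decision variables.
Take T and H: cost 11 + 13 = 24 ≤ 25, payoff 13 + 14 = 27.
No other feasible combination does better.

27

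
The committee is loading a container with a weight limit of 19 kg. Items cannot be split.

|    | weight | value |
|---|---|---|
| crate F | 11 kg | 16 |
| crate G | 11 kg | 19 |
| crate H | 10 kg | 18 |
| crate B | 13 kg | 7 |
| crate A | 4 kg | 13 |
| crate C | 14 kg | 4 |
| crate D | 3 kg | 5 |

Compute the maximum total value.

Allowing fractional choices, the relaxed optimum would be about 39.6, but items are indivisible.
crate H + crate A + crate D: weight 10 + 4 + 3 = 17 ≤ 19, value 18 + 13 + 5 = 36.
crate G + crate A + crate D: weight 11 + 4 + 3 = 18 ≤ 19, value 19 + 13 + 5 = 37.
Best is crate G, crate A, and crate D with total value 37.

37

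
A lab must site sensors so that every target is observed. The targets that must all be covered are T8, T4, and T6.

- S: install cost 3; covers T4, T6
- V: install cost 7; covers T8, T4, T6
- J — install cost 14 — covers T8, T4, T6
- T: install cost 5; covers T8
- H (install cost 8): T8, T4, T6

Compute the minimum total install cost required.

7

The greedy cost-per-new-target heuristic would pick S and T for 8, but a cheaper cover exists.
V alone covers T8, T4, T6 — every target.
Total install cost: 7.
No cover costs less than 7.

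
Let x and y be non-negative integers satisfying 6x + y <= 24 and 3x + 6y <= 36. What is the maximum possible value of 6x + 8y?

52

(x,y)=(2,5): 6·2+1·5=17≤24, 3·2+6·5=36≤36, objective 52.
(x,y)=(3,4): 6·3+1·4=22≤24, 3·3+6·4=33≤36, objective 50.
The best lattice point is (2,5), giving 52.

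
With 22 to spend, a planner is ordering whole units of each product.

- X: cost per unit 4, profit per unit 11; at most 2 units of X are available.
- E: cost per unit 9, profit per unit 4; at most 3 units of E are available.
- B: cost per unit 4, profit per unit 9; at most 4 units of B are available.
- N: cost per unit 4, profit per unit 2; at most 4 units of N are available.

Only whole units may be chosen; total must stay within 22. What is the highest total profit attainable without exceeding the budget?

This is a bounded integer knapsack.
X has the best ratio (11/4); taking only X gives at most 2×11 = 22 (stopped by the supply cap of 2).
Mixing does better — 2×X and 3×B: cost 20 ≤ 22, profit 2·11 + 3·9 = 49.

49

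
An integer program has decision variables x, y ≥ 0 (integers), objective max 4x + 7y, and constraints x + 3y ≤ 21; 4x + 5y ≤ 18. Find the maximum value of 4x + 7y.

(x,y)=(2,2) is feasible, giving 22.
(x,y)=(0,3) is feasible, giving 21.
(x,y)=(3,1) is feasible, giving 19.
The best lattice point is (2,2), giving 22.

22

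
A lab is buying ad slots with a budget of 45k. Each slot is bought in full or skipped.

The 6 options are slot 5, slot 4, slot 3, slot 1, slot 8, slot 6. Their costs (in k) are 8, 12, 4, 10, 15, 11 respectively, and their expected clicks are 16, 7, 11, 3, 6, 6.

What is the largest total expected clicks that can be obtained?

43

This is a 0-1 knapsack instance.
Allowing fractional choices, the relaxed optimum would be about 44.0, but ad slots are indivisible.
slot 5 + slot 4 + slot 3 + slot 6: cost 8 + 12 + 4 + 11 = 35 ≤ 45, expected clicks 16 + 7 + 11 + 6 = 40.
slot 5 + slot 4 + slot 3 + slot 1 + slot 6: cost 8 + 12 + 4 + 10 + 11 = 45 ≤ 45, expected clicks 16 + 7 + 11 + 3 + 6 = 43.
Best is slot 5, slot 4, slot 3, slot 1, and slot 6 with total expected clicks 43.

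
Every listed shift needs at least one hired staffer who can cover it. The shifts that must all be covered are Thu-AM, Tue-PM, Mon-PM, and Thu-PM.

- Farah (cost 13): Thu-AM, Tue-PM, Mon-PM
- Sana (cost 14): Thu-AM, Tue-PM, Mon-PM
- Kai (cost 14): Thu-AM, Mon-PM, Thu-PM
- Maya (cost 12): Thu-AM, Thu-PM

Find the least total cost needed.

25

This is a weighted set-cover instance.
Choose Farah and Maya: together they cover Thu-AM, Tue-PM, Mon-PM, Thu-PM — every shift.
Total cost: 13 + 12 = 25.
No cover costs less than 25.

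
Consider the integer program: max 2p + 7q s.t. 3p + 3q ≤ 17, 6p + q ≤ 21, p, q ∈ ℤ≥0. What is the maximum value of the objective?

35

(p,q)=(0,5) is feasible, giving 35.
(p,q)=(1,4) is feasible, giving 30.
(p,q)=(0,4) is feasible, giving 28.
No feasible integer point exceeds 35.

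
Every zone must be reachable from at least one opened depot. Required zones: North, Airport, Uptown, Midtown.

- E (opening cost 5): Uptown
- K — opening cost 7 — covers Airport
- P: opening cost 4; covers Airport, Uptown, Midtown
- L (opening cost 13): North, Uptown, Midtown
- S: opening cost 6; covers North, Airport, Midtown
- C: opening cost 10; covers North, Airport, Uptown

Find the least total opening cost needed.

Choose P and S: together they cover North, Airport, Uptown, Midtown — every zone.
Total opening cost: 4 + 6 = 10.
No cover costs less than 10.

10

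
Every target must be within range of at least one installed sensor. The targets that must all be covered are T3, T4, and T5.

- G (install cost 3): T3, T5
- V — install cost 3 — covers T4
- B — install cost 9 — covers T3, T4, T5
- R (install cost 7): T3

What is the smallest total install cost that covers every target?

6

Choose G and V: together they cover T3, T4, T5 — every target.
Total install cost: 3 + 3 = 6.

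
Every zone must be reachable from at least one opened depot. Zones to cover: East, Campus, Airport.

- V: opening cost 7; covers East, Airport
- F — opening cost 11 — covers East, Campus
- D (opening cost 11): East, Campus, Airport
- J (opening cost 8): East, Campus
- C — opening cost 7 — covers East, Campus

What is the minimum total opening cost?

This is an integer covering problem.
The greedy cost-per-new-zone heuristic would pick V and C for 14, but a cheaper cover exists.
D alone covers East, Campus, Airport — every zone.
Total opening cost: 11.
No cover costs less than 11.

11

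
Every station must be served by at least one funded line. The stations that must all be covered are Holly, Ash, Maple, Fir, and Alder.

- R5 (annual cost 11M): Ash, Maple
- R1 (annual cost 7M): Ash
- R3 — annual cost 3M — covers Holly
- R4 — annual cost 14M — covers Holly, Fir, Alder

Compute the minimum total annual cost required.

25

This is a weighted set-cover instance.
The greedy cost-per-new-station heuristic would pick R3, R5, and R4 for 28, but a cheaper cover exists.
Choose R5 and R4: together they cover Holly, Ash, Maple, Fir, Alder — every station.
Total annual cost: 11 + 14 = 25.
No cover costs less than 25.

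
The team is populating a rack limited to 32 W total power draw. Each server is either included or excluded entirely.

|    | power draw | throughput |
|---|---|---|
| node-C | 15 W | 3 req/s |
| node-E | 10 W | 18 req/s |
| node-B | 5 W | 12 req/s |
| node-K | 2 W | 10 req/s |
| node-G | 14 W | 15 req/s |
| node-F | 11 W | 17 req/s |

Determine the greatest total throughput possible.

node-B + node-K + node-G + node-F: power draw 5 + 2 + 14 + 11 = 32 ≤ 32, throughput 12 + 10 + 15 + 17 = 54.
node-E + node-B + node-K + node-G: power draw 10 + 5 + 2 + 14 = 31 ≤ 32, throughput 18 + 12 + 10 + 15 = 55.
node-E + node-B + node-K + node-F: power draw 10 + 5 + 2 + 11 = 28 ≤ 32, throughput 18 + 12 + 10 + 17 = 57.
Best is node-E, node-B, node-K, and node-F with total throughput 57.

57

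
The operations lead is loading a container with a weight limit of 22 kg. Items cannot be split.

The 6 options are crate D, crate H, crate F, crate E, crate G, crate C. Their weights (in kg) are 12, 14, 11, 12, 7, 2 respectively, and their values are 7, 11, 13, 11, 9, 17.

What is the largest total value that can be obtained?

39

Allowing fractional choices, the relaxed optimum would be about 40.8, but items are indivisible.
crate E + crate G + crate C: weight 12 + 7 + 2 = 21 ≤ 22, value 11 + 9 + 17 = 37.
crate F + crate G + crate C: weight 11 + 7 + 2 = 20 ≤ 22, value 13 + 9 + 17 = 39.
crate D + crate G + crate C: weight 12 + 7 + 2 = 21 ≤ 22, value 7 + 9 + 17 = 33.
Best is crate F, crate G, and crate C with total value 39.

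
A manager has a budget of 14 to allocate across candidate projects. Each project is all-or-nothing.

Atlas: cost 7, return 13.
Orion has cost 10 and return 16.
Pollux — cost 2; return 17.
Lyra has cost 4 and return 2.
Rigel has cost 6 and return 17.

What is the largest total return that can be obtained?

Allowing fractional choices, the relaxed optimum would be about 45.1, but projects are indivisible.
Pollux + Lyra + Rigel: cost 2 + 4 + 6 = 12 ≤ 14, return 17 + 2 + 17 = 36.
Orion + Pollux: cost 10 + 2 = 12 ≤ 14, return 16 + 17 = 33.
Pollux + Rigel: cost 2 + 6 = 8 ≤ 14, return 17 + 17 = 34.
Best is Pollux, Lyra, and Rigel with total return 36.

36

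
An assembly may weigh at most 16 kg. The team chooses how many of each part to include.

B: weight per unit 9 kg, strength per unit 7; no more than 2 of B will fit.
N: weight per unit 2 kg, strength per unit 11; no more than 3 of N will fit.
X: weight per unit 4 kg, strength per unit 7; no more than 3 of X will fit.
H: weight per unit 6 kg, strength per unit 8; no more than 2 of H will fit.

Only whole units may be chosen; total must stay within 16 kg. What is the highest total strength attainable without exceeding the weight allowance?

N has the best ratio (11/2); taking only N gives at most 3×11 = 33 (stopped by the supply cap of 3).
Mixing does better — 3×N, 1×X, and 1×H: weight 16 ≤ 16, strength 3·11 + 1·7 + 1·8 = 48.

48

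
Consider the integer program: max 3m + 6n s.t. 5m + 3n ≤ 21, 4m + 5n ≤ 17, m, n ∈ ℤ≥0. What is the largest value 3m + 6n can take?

Relaxing integrality, the LP optimum is 20.40 at (m,n) = (0, 3.4), which is not an integer point.
(m,n)=(0,3): 5·0+3·3=9≤21, 4·0+5·3=15≤17, objective 18.
(m,n)=(1,2): 5·1+3·2=11≤21, 4·1+5·2=14≤17, objective 15.
Maximum is 18 at (m,n)=(0,3).

18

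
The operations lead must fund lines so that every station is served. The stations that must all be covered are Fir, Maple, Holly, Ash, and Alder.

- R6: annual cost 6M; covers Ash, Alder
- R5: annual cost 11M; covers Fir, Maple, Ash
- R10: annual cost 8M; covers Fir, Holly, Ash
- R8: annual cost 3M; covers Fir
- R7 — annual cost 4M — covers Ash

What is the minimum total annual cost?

Choose R6, R5, and R10: together they cover Fir, Maple, Holly, Ash, Alder — every station.
Total annual cost: 6 + 11 + 8 = 25.
No cover costs less than 25.

25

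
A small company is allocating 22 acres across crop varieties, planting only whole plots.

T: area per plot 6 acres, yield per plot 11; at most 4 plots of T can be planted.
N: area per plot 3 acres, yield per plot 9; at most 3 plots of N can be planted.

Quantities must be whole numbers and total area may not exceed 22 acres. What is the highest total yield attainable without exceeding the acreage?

49

3×T and 1×N: area 21 ≤ 22, yield 3·11 + 1·9 = 42.
2×T and 3×N: area 21 ≤ 22, yield 2·11 + 3·9 = 49.
Best is 49.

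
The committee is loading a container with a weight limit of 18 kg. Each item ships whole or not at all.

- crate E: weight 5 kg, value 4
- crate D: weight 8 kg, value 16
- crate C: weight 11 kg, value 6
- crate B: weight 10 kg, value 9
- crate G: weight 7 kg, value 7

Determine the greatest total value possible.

Take crate D and crate B: weight 8 + 10 = 18 ≤ 18, value 16 + 9 = 25.
No other feasible combination does better.

25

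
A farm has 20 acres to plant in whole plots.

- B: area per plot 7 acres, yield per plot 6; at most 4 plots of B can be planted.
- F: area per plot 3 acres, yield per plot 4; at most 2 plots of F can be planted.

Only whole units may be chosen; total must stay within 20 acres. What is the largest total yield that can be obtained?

20

This is a bounded integer knapsack.
F has the best ratio (4/3); taking only F gives at most 2×4 = 8 (stopped by the supply cap of 2).
Mixing does better — 2×B and 2×F: area 20 ≤ 20, yield 2·6 + 2·4 = 20.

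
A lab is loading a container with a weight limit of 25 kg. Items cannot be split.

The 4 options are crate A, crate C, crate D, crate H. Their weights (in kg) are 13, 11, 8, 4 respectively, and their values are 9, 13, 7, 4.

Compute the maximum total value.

Take crate C, crate D, and crate H: weight 11 + 8 + 4 = 23 ≤ 25, value 13 + 7 + 4 = 24.
No other feasible combination does better.

24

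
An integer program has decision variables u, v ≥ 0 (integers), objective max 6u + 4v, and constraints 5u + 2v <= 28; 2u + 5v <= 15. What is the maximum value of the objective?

34

Relaxing integrality, the LP optimum is 35.05 at (u,v) = (5.24, 0.905), which is not an integer point.
(u,v)=(5,1): 5·5+2·1=27≤28, 2·5+5·1=15≤15, objective 34.
(u,v)=(5,0): 5·5+2·0=25≤28, 2·5+5·0=10≤15, objective 30.
(u,v)=(4,1): 5·4+2·1=22≤28, 2·4+5·1=13≤15, objective 28.
The best lattice point is (5,1), giving 34.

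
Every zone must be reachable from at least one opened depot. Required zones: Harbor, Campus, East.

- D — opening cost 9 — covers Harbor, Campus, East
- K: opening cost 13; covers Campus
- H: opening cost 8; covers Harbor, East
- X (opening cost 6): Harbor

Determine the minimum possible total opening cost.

D alone covers Harbor, Campus, East — every zone.
Total opening cost: 9.

9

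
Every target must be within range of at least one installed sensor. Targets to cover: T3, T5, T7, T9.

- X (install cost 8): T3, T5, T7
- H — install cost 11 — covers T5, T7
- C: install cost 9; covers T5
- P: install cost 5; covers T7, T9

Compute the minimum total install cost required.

This is an integer covering problem.
Choose X and P: together they cover T3, T5, T7, T9 — every target.
Total install cost: 8 + 5 = 13.

13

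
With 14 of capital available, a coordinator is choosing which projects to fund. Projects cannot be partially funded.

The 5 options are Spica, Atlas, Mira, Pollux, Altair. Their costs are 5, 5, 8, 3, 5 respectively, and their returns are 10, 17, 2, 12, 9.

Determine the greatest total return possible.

Spica + Atlas + Pollux: cost 5 + 5 + 3 = 13 ≤ 14, return 10 + 17 + 12 = 39.
Spica + Pollux + Altair: cost 5 + 3 + 5 = 13 ≤ 14, return 10 + 12 + 9 = 31.
Atlas + Pollux + Altair: cost 5 + 3 + 5 = 13 ≤ 14, return 17 + 12 + 9 = 38.
Best is Spica, Atlas, and Pollux with total return 39.

39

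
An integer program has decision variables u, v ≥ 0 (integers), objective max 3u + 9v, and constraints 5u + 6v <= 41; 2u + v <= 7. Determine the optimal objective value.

The continuous relaxation peaks at (0, 6.83) with value 61.50; rounding to a feasible lattice point costs some objective.
(u,v)=(0,6) is feasible, giving 54.
(u,v)=(1,5) is feasible, giving 48.
(u,v)=(0,5) is feasible, giving 45.
The best lattice point is (0,6), giving 54.

54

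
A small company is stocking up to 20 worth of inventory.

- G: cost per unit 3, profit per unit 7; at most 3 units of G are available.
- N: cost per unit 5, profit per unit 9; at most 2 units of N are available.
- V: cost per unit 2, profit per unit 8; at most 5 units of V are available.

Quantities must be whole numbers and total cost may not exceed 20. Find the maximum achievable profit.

This is a bounded integer knapsack.
Take 3×G and 5×V: cost 19 ≤ 20, profit 3·7 + 5·8 = 61.
V has the best ratio (8/2) and is taken to its limit of 5; remaining capacity is filled optimally with the others.

61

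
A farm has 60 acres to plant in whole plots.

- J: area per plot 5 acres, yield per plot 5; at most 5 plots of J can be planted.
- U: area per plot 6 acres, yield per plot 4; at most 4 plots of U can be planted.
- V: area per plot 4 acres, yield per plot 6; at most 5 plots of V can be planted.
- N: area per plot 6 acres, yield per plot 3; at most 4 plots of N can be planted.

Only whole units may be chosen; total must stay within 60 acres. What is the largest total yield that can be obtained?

63

4×J, 3×U, and 5×V: area 58 ≤ 60, yield 4·5 + 3·4 + 5·6 = 62.
5×J, 2×U, and 5×V: area 57 ≤ 60, yield 5·5 + 2·4 + 5·6 = 63.
Best is 63.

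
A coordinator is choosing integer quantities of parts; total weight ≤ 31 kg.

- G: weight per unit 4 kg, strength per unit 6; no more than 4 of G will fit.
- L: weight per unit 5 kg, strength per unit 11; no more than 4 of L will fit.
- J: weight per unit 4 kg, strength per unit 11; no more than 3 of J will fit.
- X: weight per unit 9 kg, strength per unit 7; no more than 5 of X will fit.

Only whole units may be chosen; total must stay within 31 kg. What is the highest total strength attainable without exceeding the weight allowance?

72

This is a bounded integer knapsack.
1×G, 3×L, and 3×J: weight 31 ≤ 31, strength 1·6 + 3·11 + 3·11 = 72.
2×G, 2×L, and 3×J: weight 30 ≤ 31, strength 2·6 + 2·11 + 3·11 = 67.
Best is 72.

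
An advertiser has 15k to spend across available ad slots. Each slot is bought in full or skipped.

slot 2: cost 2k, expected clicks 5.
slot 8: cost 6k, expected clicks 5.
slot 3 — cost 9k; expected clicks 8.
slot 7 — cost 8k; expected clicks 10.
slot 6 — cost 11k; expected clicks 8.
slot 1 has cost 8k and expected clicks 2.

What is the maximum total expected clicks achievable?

15

slot 2 + slot 3: cost 2 + 9 = 11 ≤ 15, expected clicks 5 + 8 = 13.
slot 2 + slot 7: cost 2 + 8 = 10 ≤ 15, expected clicks 5 + 10 = 15.
slot 8 + slot 7: cost 6 + 8 = 14 ≤ 15, expected clicks 5 + 10 = 15.
The maximum expected clicks is 15; one optimal choice is slot 2 and slot 7.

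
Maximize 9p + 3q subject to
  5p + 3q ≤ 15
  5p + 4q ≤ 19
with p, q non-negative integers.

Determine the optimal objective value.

(p,q)=(3,0): 5·3+3·0=15≤15, 5·3+4·0=15≤19, objective 27.
(p,q)=(2,1): 5·2+3·1=13≤15, 5·2+4·1=14≤19, objective 21.
(p,q)=(2,0): 5·2+3·0=10≤15, 5·2+4·0=10≤19, objective 18.
The best lattice point is (3,0), giving 27.

27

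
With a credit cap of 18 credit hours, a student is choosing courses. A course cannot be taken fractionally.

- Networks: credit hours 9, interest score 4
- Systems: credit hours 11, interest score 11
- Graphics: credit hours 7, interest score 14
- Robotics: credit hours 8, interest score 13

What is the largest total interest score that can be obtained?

Allowing fractional choices, the relaxed optimum would be about 30.0, but courses are indivisible.
Graphics + Robotics: credit hours 7 + 8 = 15 ≤ 18, interest score 14 + 13 = 27.
Systems + Graphics: credit hours 11 + 7 = 18 ≤ 18, interest score 11 + 14 = 25.
Best is Graphics and Robotics with total interest score 27.

27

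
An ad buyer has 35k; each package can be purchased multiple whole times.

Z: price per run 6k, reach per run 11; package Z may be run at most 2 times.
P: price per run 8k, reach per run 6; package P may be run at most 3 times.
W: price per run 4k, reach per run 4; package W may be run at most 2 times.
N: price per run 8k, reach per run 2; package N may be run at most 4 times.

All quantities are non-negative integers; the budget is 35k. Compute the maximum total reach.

38

This is a bounded integer knapsack.
2×Z, 1×P, and 2×W: price 28 ≤ 35, reach 2·11 + 1·6 + 2·4 = 36.
2×Z, 2×P, and 1×W: price 32 ≤ 35, reach 2·11 + 2·6 + 1·4 = 38.
Best is 38.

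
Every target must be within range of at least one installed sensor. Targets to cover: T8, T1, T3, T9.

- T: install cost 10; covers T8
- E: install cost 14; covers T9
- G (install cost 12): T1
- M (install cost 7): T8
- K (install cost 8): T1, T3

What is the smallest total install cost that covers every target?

Choose E, M, and K: together they cover T8, T1, T3, T9 — every target.
Total install cost: 14 + 7 + 8 = 29.
No cover costs less than 29.

29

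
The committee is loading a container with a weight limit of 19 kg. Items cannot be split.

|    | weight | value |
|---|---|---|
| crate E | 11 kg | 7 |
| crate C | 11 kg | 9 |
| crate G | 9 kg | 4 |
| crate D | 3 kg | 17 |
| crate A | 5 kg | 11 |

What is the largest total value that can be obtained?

This is an integer program with binary decision variables.
Take crate C, crate D, and crate A: weight 11 + 3 + 5 = 19 ≤ 19, value 9 + 17 + 11 = 37.
No other feasible combination does better.

37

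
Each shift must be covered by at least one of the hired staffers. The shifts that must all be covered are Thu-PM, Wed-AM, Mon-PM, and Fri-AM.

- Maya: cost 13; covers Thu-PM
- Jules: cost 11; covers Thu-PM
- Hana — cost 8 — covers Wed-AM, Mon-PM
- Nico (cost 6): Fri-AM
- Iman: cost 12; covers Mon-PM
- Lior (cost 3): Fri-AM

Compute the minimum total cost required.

Choose Jules, Hana, and Lior: together they cover Thu-PM, Wed-AM, Mon-PM, Fri-AM — every shift.
Total cost: 11 + 8 + 3 = 22.
No cover costs less than 22.

22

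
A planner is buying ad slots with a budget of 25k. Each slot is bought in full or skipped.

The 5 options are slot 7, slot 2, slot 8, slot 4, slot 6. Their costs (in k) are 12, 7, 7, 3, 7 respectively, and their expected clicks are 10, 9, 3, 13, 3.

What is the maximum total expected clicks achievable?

Allowing fractional choices, the relaxed optimum would be about 33.3, but ad slots are indivisible.
slot 7 + slot 2 + slot 4: cost 12 + 7 + 3 = 22 ≤ 25, expected clicks 10 + 9 + 13 = 32.
slot 2 + slot 8 + slot 4 + slot 6: cost 7 + 7 + 3 + 7 = 24 ≤ 25, expected clicks 9 + 3 + 13 + 3 = 28.
slot 7 + slot 8 + slot 4: cost 12 + 7 + 3 = 22 ≤ 25, expected clicks 10 + 3 + 13 = 26.
Best is slot 7, slot 2, and slot 4 with total expected clicks 32.

32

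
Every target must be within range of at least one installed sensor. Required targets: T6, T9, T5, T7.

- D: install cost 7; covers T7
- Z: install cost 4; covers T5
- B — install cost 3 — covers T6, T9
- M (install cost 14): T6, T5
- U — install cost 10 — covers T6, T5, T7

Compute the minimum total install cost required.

This is a weighted set-cover instance.
The greedy cost-per-new-target heuristic would pick B, Z, and D for 14, but a cheaper cover exists.
Choose B and U: together they cover T6, T9, T5, T7 — every target.
Total install cost: 3 + 10 = 13.
No cover costs less than 13.

13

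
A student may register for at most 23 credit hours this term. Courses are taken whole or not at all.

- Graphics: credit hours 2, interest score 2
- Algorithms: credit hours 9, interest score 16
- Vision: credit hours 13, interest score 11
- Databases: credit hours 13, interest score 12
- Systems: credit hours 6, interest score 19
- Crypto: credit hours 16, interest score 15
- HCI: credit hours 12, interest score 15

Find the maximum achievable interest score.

Allowing fractional choices, the relaxed optimum would be about 45.0, but courses are indivisible.
Graphics + Systems + HCI: credit hours 2 + 6 + 12 = 20 ≤ 23, interest score 2 + 19 + 15 = 36.
Algorithms + Systems: credit hours 9 + 6 = 15 ≤ 23, interest score 16 + 19 = 35.
Graphics + Algorithms + Systems: credit hours 2 + 9 + 6 = 17 ≤ 23, interest score 2 + 16 + 19 = 37.
Best is Graphics, Algorithms, and Systems with total interest score 37.

37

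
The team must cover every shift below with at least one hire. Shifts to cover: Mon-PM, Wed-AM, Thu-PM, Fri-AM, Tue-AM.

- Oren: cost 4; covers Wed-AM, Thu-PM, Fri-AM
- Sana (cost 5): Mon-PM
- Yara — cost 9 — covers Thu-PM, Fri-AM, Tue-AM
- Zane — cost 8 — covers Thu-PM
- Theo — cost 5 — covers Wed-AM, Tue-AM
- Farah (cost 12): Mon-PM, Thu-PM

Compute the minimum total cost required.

Choose Oren, Sana, and Theo: together they cover Mon-PM, Wed-AM, Thu-PM, Fri-AM, Tue-AM — every shift.
Total cost: 4 + 5 + 5 = 14.

14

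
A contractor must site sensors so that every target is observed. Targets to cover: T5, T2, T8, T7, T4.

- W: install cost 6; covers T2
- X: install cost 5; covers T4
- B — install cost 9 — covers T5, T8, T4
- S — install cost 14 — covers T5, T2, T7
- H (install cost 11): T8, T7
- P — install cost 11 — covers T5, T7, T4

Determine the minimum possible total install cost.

23

The greedy cost-per-new-target heuristic would pick B, W, and H for 26, but a cheaper cover exists.
Choose B and S: together they cover T5, T2, T8, T7, T4 — every target.
Total install cost: 9 + 14 = 23.
No cover costs less than 23.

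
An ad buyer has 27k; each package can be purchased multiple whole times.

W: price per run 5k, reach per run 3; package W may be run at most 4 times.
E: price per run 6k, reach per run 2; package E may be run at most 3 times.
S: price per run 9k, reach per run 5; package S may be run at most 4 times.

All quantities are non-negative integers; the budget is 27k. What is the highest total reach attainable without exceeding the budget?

Take 3×S: price 27 ≤ 27, reach 3·5 = 15.
No other integer combination yields more.

15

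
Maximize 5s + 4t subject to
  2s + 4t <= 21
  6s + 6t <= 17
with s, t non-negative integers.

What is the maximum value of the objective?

10

(s,t)=(2,0) is feasible, giving 10.
(s,t)=(1,1) is feasible, giving 9.
(s,t)=(1,0) is feasible, giving 5.
The best lattice point is (2,0), giving 10.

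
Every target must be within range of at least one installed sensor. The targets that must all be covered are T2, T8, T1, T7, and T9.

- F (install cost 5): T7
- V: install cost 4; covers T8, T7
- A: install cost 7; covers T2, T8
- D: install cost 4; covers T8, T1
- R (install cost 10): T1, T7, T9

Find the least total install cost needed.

Choose A and R: together they cover T2, T8, T1, T7, T9 — every target.
Total install cost: 7 + 10 = 17.

17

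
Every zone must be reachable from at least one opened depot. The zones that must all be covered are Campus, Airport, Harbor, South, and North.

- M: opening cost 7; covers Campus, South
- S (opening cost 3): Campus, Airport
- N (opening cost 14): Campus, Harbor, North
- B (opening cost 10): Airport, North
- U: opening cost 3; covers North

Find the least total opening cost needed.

24

The greedy cost-per-new-zone heuristic would pick S, U, M, and N for 27, but a cheaper cover exists.
Choose M, S, and N: together they cover Campus, Airport, Harbor, South, North — every zone.
Total opening cost: 7 + 3 + 14 = 24.
No cover costs less than 24.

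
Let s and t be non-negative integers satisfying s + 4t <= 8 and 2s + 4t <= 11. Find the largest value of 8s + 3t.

(s,t)=(5,0): 1·5+4·0=5≤8, 2·5+4·0=10≤11, objective 40.
(s,t)=(4,0): 1·4+4·0=4≤8, 2·4+4·0=8≤11, objective 32.
No feasible integer point exceeds 40.

40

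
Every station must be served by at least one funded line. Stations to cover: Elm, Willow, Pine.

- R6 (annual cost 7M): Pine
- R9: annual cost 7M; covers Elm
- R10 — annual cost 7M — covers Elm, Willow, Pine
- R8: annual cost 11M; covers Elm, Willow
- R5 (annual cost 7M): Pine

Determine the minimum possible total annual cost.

7

This is a weighted set-cover instance.
R10 alone covers Elm, Willow, Pine — every station.
Total annual cost: 7.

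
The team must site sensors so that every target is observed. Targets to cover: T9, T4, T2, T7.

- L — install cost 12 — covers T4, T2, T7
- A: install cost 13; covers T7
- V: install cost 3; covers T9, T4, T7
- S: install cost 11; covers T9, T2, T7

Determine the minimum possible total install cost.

14

Choose V and S: together they cover T9, T4, T2, T7 — every target.
Total install cost: 3 + 11 = 14.
No cover costs less than 14.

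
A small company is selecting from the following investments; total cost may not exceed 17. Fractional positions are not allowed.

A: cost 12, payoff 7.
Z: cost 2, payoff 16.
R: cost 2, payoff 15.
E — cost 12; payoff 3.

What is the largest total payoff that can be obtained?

38

Take A, Z, and R: cost 12 + 2 + 2 = 16 ≤ 17, payoff 7 + 16 + 15 = 38.
No other feasible combination does better.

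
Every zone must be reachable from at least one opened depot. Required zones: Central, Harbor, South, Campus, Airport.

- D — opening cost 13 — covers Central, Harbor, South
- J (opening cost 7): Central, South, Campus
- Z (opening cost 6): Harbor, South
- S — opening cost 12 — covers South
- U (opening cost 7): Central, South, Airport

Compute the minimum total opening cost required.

20

Choose J, Z, and U: together they cover Central, Harbor, South, Campus, Airport — every zone.
Total opening cost: 7 + 6 + 7 = 20.
No cover costs less than 20.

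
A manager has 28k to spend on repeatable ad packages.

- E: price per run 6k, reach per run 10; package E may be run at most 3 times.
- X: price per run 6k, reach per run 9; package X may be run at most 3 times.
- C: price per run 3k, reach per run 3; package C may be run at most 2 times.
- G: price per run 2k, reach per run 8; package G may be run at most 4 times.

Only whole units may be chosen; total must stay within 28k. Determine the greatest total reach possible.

This is a bounded integer knapsack.
G has the best ratio (8/2); taking only G gives at most 4×8 = 32 (stopped by the supply cap of 4).
Mixing does better — 3×E and 4×G: price 26 ≤ 28, reach 3·10 + 4·8 = 62.

62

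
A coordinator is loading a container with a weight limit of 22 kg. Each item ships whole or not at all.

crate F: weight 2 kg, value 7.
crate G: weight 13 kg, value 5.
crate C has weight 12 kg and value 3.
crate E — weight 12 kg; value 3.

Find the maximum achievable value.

12

This is an integer program with binary decision variables.
crate F + crate E: weight 2 + 12 = 14 ≤ 22, value 7 + 3 = 10.
crate F + crate G: weight 2 + 13 = 15 ≤ 22, value 7 + 5 = 12.
crate F + crate C: weight 2 + 12 = 14 ≤ 22, value 7 + 3 = 10.
Best is crate F and crate G with total value 12.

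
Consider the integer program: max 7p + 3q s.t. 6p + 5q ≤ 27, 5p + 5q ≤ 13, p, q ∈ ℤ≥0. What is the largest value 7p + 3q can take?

(p,q)=(2,0): 6·2+5·0=12≤27, 5·2+5·0=10≤13, objective 14.
(p,q)=(1,1): 6·1+5·1=11≤27, 5·1+5·1=10≤13, objective 10.
(p,q)=(1,0): 6·1+5·0=6≤27, 5·1+5·0=5≤13, objective 7.
Maximum is 14 at (p,q)=(2,0).

14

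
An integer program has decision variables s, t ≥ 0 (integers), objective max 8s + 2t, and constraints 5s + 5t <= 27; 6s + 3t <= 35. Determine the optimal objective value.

40

(s,t)=(5,0): 5·5+5·0=25≤27, 6·5+3·0=30≤35, objective 40.
(s,t)=(4,1): 5·4+5·1=25≤27, 6·4+3·1=27≤35, objective 34.
(s,t)=(4,0): 5·4+5·0=20≤27, 6·4+3·0=24≤35, objective 32.
No feasible integer point exceeds 40.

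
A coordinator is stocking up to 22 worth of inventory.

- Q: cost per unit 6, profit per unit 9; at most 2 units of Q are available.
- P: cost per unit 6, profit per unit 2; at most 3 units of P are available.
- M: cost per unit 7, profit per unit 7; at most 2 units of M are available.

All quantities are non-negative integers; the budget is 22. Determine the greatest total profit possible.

25

1×Q and 2×M: cost 20 ≤ 22, profit 1·9 + 2·7 = 23.
2×Q and 1×M: cost 19 ≤ 22, profit 2·9 + 1·7 = 25.
Best is 25.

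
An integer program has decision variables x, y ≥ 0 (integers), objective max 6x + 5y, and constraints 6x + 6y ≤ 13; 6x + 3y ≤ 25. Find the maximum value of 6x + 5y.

(x,y)=(2,0): 6·2+6·0=12≤13, 6·2+3·0=12≤25, objective 12.
(x,y)=(1,1): 6·1+6·1=12≤13, 6·1+3·1=9≤25, objective 11.
(x,y)=(1,0): 6·1+6·0=6≤13, 6·1+3·0=6≤25, objective 6.
Maximum is 12 at (x,y)=(2,0).

12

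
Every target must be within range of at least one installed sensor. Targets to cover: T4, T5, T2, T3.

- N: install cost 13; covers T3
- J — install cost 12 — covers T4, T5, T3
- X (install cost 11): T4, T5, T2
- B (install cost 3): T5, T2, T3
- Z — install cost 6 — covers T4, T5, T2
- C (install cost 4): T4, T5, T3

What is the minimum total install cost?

Choose B and C: together they cover T4, T5, T2, T3 — every target.
Total install cost: 3 + 4 = 7.

7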